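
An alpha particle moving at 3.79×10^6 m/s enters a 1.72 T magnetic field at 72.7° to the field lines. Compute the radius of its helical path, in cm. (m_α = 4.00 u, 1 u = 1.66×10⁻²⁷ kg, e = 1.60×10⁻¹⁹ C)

r ≈ 4.37 cm

Only the perpendicular component v⊥ = v sin72.7° = 3.62×10^6 m/s is bent by the field.
r = m v⊥ /(qB) = (6.64×10^-27)(3.62×10^6) / [(2×1.60×10^-19)(1.72)] = 0.0437 m.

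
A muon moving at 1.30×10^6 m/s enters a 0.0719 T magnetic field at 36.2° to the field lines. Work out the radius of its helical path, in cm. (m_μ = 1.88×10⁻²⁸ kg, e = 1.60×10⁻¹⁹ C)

Only the perpendicular component v⊥ = v sin36.2° = 7.68×10^5 m/s is bent by the field.
r = m v⊥ /(qB) = (1.88×10^-28)(7.68×10^5) / [(1×1.60×10^-19)(0.0719)] = 0.0125 m.

r ≈ 1.25 cm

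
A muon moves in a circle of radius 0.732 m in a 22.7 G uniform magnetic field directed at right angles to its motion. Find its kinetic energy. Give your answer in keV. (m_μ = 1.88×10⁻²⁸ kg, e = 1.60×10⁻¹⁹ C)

K ≈ 1.17 keV

v = qBr/m = (1×1.60×10^-19)(2.27×10^-3)(0.732) / (1.88×10^-28) = 1.41×10^6 m/s.
K = ½mv² = 0.5·(1.88×10^-28)·(1.41×10^6)² = 1.88×10^-16 J = 1.17 keV.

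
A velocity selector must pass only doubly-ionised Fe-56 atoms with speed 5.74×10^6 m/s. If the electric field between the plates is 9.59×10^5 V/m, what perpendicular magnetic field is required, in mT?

B ≈ 167 mT

qE = qvB ⇒ B = E/v = (9.59×10^5) / (5.74×10^6) = 0.167 T.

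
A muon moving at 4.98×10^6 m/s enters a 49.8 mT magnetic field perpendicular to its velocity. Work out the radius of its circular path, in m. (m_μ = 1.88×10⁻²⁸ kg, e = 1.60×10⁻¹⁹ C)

r ≈ 0.118 m

The magnetic force provides the centripetal force: qvB = mv²/r, so r = mv/(qB).
r = (1.88×10^-28 kg)(4.98×10^6 m/s) / [(1×1.60×10^-19 C)(0.0498 T)] = 0.118 m.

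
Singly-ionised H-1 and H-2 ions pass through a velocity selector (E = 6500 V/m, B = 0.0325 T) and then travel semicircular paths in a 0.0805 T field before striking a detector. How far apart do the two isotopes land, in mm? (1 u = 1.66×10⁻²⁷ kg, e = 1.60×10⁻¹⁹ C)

Both emerge at v = E/B₁ = 2.00×10^5 m/s.
r = mv/(qB₂), so r₁ = 0.0258 m and r₂ = 0.0516 m, giving Δr = 0.0258 m.
After a semicircle each ion lands a diameter 2r from the entry slit, so the separation is 2Δr = 0.0516 m.

Δd ≈ 51.6 mm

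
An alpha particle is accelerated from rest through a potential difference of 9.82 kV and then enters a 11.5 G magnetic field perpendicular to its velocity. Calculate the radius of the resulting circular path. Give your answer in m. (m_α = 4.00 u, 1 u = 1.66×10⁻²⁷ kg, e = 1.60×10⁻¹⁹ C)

The kinetic energy gained is K = qV = (2×1.60×10^-19)(9820) = 3.14×10^-15 J.
v = √(2K/m) = 9.73×10^5 m/s.
r = mv/(qB) = (6.64×10^-27)(9.73×10^5) / [(2×1.60×10^-19)(1.15×10^-3)] = 17.6 m.

r ≈ 17.6 m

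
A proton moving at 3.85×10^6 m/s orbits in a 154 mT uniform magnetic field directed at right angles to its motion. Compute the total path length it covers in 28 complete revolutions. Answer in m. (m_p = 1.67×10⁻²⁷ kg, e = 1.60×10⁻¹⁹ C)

r = mv/(qB) = 0.261 m, so one revolution covers 2πr = 1.64 m.
In 28 revolutions: L = 28·2πr = 45.9 m.

L ≈ 45.9 m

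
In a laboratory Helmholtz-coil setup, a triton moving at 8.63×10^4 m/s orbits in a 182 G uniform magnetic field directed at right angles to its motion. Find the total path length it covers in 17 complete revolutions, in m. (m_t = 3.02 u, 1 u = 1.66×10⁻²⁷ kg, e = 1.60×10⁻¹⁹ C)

L ≈ 15.9 m

r = mv/(qB) = 0.149 m, so one revolution covers 2πr = 0.934 m.
In 17 revolutions: L = 17·2πr = 15.9 m.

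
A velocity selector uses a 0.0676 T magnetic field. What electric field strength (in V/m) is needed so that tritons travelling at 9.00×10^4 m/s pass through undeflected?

E ≈ 6080 V/m

qE = qvB ⇒ E = vB = (9.00×10^4)(0.0676) = 6080 V/m.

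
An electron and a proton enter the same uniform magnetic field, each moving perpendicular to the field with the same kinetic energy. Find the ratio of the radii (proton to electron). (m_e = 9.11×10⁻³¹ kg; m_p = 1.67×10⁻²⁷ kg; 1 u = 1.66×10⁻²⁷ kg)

ratio ≈ 42.8

r = √(2mK)/(qB) ⇒ at equal K, r ∝ √m/q.
r_{proton}/r_{electron} = 42.8.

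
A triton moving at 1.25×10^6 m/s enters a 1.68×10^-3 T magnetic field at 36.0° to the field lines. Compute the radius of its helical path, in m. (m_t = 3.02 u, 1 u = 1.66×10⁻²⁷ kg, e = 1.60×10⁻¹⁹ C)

r ≈ 13.7 m

Only the perpendicular component v⊥ = v sin36.0° = 7.35×10^5 m/s is bent by the field.
r = m v⊥ /(qB) = (5.01×10^-27)(7.35×10^5) / [(1×1.60×10^-19)(1.68×10^-3)] = 13.7 m.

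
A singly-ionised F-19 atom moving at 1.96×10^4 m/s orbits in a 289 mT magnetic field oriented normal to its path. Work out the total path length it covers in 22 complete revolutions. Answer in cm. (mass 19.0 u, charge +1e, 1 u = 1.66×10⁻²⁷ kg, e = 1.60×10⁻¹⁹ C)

L ≈ 185 cm

r = mv/(qB) = 0.0134 m, so one revolution covers 2πr = 0.0840 m.
In 22 revolutions: L = 22·2πr = 1.85 m.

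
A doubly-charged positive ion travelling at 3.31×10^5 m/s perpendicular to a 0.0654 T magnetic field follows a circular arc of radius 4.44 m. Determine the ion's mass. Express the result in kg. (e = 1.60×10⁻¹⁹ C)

m ≈ 2.81×10^-25 kg

qvB = mv²/r ⇒ m = qBr/v.
m = (2×1.60×10^-19)(0.0654)(4.44) / (3.31×10^5) = 2.81×10^-25 kg.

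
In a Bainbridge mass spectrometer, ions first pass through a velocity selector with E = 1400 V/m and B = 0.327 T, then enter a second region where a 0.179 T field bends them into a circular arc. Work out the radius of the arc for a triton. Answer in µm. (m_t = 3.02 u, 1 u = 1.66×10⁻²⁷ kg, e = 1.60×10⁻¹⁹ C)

The selector passes v = E/B = 1400/0.327 = 4280 m/s.
In the deflection region, r = mv/(qB₂) = (5.01×10^-27)(4280) / [(1×1.60×10^-19)(0.179)] = 7.49×10^-4 m.

r ≈ 749 µm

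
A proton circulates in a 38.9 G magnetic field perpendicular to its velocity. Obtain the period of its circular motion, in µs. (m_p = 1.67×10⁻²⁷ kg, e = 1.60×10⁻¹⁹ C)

T ≈ 16.9 µs

The cyclotron period is independent of speed: T = 2πm/(qB).
T = 2π(1.67×10^-27) / [(1×1.60×10^-19)(3.89×10^-3)] = 1.69×10^-5 s.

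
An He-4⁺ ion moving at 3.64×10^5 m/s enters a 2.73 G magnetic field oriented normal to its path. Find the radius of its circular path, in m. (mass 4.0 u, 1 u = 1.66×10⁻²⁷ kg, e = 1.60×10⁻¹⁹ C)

The magnetic force provides the centripetal force: qvB = mv²/r, so r = mv/(qB).
r = (6.64×10^-27 kg)(3.64×10^5 m/s) / [(1×1.60×10^-19 C)(2.73×10^-4 T)] = 55.3 m.

r ≈ 55.3 m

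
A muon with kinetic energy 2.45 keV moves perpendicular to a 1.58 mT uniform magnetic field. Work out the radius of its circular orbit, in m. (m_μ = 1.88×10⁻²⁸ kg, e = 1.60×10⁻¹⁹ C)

Convert the energy: K = 2.45 keV = 3.92×10^-16 J.
v = √(2K/m) = √(2·3.92×10^-16/1.88×10^-28) = 2.04×10^6 m/s.
r = mv/(qB) = (1.88×10^-28)(2.04×10^6) / [(1×1.60×10^-19)(1.58×10^-3)] = 1.52 m.

r ≈ 1.52 m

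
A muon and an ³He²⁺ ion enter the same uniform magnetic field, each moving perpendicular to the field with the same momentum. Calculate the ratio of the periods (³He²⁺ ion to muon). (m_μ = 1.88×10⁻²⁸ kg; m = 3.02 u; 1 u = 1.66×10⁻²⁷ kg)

T = 2πm/(qB) is independent of speed, so T₂/T₁ = (m₂/q₂)/(m₁/q₁).
T_{³He²⁺ ion}/T_{muon} = (5.01×10^-27/2e) / (1.88×10^-28/1e) = 13.3.

ratio ≈ 13.3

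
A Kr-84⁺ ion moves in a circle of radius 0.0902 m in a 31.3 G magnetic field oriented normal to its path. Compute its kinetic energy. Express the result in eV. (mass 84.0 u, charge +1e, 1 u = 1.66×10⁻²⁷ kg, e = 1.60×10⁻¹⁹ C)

v = qBr/m = (1×1.60×10^-19)(3.13×10^-3)(0.0902) / (1.39×10^-25) = 324 m/s.
K = ½mv² = 0.5·(1.39×10^-25)·(324)² = 7.32×10^-21 J = 0.0457 eV.

K ≈ 0.0457 eV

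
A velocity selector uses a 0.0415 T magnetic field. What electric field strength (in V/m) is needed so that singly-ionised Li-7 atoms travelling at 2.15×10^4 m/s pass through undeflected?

E ≈ 892 V/m

qE = qvB ⇒ E = vB = (2.15×10^4)(0.0415) = 892 V/m.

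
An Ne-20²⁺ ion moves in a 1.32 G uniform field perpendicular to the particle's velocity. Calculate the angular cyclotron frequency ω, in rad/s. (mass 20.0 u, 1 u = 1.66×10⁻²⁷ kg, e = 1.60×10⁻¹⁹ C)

ω ≈ 1270 rad/s

ω = qB/m = (2×1.60×10^-19)(1.32×10^-4) / (3.32×10^-26) = 1270 rad/s.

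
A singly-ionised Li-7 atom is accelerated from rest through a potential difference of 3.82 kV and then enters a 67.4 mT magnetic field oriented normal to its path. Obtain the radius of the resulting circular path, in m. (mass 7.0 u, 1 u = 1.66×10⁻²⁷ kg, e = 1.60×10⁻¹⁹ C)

r ≈ 0.349 m

The kinetic energy gained is K = qV = (1×1.60×10^-19)(3820) = 6.11×10^-16 J.
v = √(2K/m) = 3.24×10^5 m/s.
r = mv/(qB) = (1.16×10^-26)(3.24×10^5) / [(1×1.60×10^-19)(0.0674)] = 0.349 m.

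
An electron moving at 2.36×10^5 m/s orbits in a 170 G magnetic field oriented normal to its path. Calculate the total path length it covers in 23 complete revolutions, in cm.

L ≈ 1.14 cm

r = mv/(qB) = 7.90×10^-5 m, so one revolution covers 2πr = 4.97×10^-4 m.
In 23 revolutions: L = 23·2πr = 0.0114 m.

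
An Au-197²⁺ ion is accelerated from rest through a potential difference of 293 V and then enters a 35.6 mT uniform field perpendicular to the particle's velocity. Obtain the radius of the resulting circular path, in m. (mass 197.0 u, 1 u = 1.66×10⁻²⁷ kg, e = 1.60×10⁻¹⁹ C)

r ≈ 0.687 m

The kinetic energy gained is K = qV = (2×1.60×10^-19)(293) = 9.38×10^-17 J.
v = √(2K/m) = 2.39×10^4 m/s.
r = mv/(qB) = (3.27×10^-25)(2.39×10^4) / [(2×1.60×10^-19)(0.0356)] = 0.687 m.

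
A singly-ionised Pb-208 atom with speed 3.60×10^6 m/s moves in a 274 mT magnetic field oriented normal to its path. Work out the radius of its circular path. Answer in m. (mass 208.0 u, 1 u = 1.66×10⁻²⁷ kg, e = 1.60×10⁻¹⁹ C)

The magnetic force provides the centripetal force: qvB = mv²/r, so r = mv/(qB).
r = (3.45×10^-25 kg)(3.60×10^6 m/s) / [(1×1.60×10^-19 C)(0.274 T)] = 28.4 m.

r ≈ 28.4 m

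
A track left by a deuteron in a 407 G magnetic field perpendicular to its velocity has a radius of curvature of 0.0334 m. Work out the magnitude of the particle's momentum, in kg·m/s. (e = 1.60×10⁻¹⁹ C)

p ≈ 2.18×10^-22 kg·m/s

Since qvB = mv²/r, the momentum p = mv = qBr.
p = (1×1.60×10^-19)(0.0407)(0.0334) = 2.18×10^-22 kg·m/s.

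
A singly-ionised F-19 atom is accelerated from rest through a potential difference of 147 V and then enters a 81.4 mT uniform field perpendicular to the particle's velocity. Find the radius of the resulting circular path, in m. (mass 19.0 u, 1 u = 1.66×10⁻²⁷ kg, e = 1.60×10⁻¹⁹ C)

r ≈ 0.0935 m

The kinetic energy gained is K = qV = (1×1.60×10^-19)(147) = 2.35×10^-17 J.
v = √(2K/m) = 3.86×10^4 m/s.
r = mv/(qB) = (3.15×10^-26)(3.86×10^4) / [(1×1.60×10^-19)(0.0814)] = 0.0935 m.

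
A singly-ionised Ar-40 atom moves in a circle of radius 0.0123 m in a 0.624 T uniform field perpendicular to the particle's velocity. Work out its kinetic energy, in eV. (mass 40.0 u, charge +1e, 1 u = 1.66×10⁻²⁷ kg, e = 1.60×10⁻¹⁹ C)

v = qBr/m = (1×1.60×10^-19)(0.624)(0.0123) / (6.64×10^-26) = 1.85×10^4 m/s.
K = ½mv² = 0.5·(6.64×10^-26)·(1.85×10^4)² = 1.14×10^-17 J = 71.0 eV.

K ≈ 71.0 eV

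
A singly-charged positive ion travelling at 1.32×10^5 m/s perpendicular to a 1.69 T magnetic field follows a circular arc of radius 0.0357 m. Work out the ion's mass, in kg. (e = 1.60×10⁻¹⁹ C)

qvB = mv²/r ⇒ m = qBr/v.
m = (1×1.60×10^-19)(1.69)(0.0357) / (1.32×10^5) = 7.31×10^-26 kg.

m ≈ 7.31×10^-26 kg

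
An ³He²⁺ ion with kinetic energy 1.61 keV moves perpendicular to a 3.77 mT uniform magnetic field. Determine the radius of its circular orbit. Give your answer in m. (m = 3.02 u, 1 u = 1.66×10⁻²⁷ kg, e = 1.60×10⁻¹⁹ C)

r ≈ 1.33 m

Convert the energy: K = 1.61 keV = 2.58×10^-16 J.
v = √(2K/m) = √(2·2.58×10^-16/5.01×10^-27) = 3.21×10^5 m/s.
r = mv/(qB) = (5.01×10^-27)(3.21×10^5) / [(2×1.60×10^-19)(3.77×10^-3)] = 1.33 m.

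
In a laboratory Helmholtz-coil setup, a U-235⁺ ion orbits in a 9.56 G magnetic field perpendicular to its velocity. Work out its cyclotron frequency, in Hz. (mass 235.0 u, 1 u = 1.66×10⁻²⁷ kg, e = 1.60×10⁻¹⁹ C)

f = qB/(2πm) = (1×1.60×10^-19)(9.56×10^-4) / [2π(3.90×10^-25)] = 62.4 Hz.

f ≈ 62.4 Hz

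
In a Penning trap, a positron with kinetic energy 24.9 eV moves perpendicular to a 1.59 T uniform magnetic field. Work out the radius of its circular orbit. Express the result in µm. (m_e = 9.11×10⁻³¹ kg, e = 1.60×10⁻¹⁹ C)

Convert the energy: K = 24.9 eV = 3.98×10^-18 J.
v = √(2K/m) = √(2·3.98×10^-18/9.11×10^-31) = 2.96×10^6 m/s.
r = mv/(qB) = (9.11×10^-31)(2.96×10^6) / [(1×1.60×10^-19)(1.59)] = 1.06×10^-5 m.

r ≈ 10.6 µm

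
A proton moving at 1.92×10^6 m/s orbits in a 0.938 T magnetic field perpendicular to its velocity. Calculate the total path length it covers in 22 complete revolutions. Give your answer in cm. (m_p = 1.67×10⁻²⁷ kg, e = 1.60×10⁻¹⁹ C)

r = mv/(qB) = 0.0214 m, so one revolution covers 2πr = 0.134 m.
In 22 revolutions: L = 22·2πr = 2.95 m.

L ≈ 295 cm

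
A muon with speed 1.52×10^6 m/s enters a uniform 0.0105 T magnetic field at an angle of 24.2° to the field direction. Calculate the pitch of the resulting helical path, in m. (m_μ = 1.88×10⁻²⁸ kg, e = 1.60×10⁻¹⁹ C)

pitch ≈ 0.975 m

The velocity component along B is v∥ = v cos24.2° = 1.39×10^6 m/s.
The cyclotron period T = 2πm/(qB) = 7.03×10^-7 s is set by m, q, B alone.
Pitch = v∥·T = (1.39×10^6)(7.03×10^-7) = 0.975 m.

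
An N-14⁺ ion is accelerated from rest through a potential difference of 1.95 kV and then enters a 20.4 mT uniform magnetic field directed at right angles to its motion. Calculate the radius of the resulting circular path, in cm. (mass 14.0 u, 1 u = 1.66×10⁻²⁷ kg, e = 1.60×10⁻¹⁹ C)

The kinetic energy gained is K = qV = (1×1.60×10^-19)(1950) = 3.12×10^-16 J.
v = √(2K/m) = 1.64×10^5 m/s.
r = mv/(qB) = (2.32×10^-26)(1.64×10^5) / [(1×1.60×10^-19)(0.0204)] = 1.17 m.

r ≈ 117 cm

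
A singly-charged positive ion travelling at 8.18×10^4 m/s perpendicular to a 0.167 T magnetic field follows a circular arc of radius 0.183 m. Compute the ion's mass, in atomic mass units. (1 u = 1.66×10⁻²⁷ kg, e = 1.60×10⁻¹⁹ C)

m ≈ 36.0 u

qvB = mv²/r ⇒ m = qBr/v.
m = (1×1.60×10^-19)(0.167)(0.183) / (8.18×10^4) = 5.98×10^-26 kg = 36.0 u.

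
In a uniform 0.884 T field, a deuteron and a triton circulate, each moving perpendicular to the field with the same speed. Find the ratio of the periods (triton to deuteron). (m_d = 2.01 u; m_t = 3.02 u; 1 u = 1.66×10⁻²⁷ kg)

T = 2πm/(qB) is independent of speed, so T₂/T₁ = (m₂/q₂)/(m₁/q₁).
T_{triton}/T_{deuteron} = (5.01×10^-27/1e) / (3.34×10^-27/1e) = 1.50.

ratio ≈ 1.50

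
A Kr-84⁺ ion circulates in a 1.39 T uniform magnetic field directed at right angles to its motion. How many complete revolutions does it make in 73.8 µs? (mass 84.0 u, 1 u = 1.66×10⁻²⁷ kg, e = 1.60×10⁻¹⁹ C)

T = 2πm/(qB) = 2π(1.3944×10^-25) / [(1×1.60×10^-19)(1.39)] = 3.9394×10^-6 s.
N = t/T = 7.38×10^-5 / 3.9394×10^-6 ≈ 18.73, so 18 complete revolutions.

N = 18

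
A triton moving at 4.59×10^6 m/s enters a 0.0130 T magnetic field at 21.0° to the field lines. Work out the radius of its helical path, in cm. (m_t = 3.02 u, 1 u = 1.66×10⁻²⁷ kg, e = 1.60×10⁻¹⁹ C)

r ≈ 396 cm

Only the perpendicular component v⊥ = v sin21.0° = 1.64×10^6 m/s is bent by the field.
r = m v⊥ /(qB) = (5.01×10^-27)(1.64×10^6) / [(1×1.60×10^-19)(0.0130)] = 3.96 m.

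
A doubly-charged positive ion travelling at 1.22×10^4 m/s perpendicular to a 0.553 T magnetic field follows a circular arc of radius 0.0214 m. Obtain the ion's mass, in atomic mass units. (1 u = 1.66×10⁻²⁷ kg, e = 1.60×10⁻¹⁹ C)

m ≈ 187 u

qvB = mv²/r ⇒ m = qBr/v.
m = (2×1.60×10^-19)(0.553)(0.0214) / (1.22×10^4) = 3.10×10^-25 kg = 187 u.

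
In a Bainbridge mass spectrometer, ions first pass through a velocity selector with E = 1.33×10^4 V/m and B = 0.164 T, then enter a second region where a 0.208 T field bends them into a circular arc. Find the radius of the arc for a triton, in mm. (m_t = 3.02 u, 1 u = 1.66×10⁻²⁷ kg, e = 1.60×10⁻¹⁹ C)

r ≈ 12.2 mm

The selector passes v = E/B = 1.33×10^4/0.164 = 8.11×10^4 m/s.
In the deflection region, r = mv/(qB₂) = (5.01×10^-27)(8.11×10^4) / [(1×1.60×10^-19)(0.208)] = 0.0122 m.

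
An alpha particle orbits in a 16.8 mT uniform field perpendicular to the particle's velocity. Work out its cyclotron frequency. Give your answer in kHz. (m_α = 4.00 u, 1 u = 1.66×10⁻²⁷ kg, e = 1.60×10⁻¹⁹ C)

f ≈ 129 kHz

f = qB/(2πm) = (2×1.60×10^-19)(0.0168) / [2π(6.64×10^-27)] = 1.29×10^5 Hz.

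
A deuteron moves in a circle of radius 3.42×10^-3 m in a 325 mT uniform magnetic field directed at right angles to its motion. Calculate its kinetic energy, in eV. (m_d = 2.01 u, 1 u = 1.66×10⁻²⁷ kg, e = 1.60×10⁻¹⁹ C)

v = qBr/m = (1×1.60×10^-19)(0.325)(3.42×10^-3) / (3.34×10^-27) = 5.33×10^4 m/s.
K = ½mv² = 0.5·(3.34×10^-27)·(5.33×10^4)² = 4.74×10^-18 J = 29.6 eV.

K ≈ 29.6 eV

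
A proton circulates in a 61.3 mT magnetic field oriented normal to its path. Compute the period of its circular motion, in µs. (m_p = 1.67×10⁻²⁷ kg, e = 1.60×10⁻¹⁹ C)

T ≈ 1.07 µs

The cyclotron period is independent of speed: T = 2πm/(qB).
T = 2π(1.67×10^-27) / [(1×1.60×10^-19)(0.0613)] = 1.07×10^-6 s.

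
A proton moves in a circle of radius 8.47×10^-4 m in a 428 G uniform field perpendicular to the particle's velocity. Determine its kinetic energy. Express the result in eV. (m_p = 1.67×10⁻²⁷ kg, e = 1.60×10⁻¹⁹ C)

K ≈ 0.0630 eV

v = qBr/m = (1×1.60×10^-19)(0.0428)(8.47×10^-4) / (1.67×10^-27) = 3470 m/s.
K = ½mv² = 0.5·(1.67×10^-27)·(3470)² = 1.01×10^-20 J = 0.0630 eV.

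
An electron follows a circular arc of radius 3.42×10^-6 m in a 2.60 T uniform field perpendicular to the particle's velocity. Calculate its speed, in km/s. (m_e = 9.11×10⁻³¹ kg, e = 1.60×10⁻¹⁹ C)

From qvB = mv²/r, v = qBr/m.
v = (1×1.60×10^-19)(2.60)(3.42×10^-6) / (9.11×10^-31) = 1.56×10^6 m/s.

v ≈ 1560 km/s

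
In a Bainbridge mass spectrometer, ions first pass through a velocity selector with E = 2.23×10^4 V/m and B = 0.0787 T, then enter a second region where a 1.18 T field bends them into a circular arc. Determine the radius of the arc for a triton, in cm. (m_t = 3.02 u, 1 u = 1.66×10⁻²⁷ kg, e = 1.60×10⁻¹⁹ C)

r ≈ 0.752 cm

The selector passes v = E/B = 2.23×10^4/0.0787 = 2.83×10^5 m/s.
In the deflection region, r = mv/(qB₂) = (5.01×10^-27)(2.83×10^5) / [(1×1.60×10^-19)(1.18)] = 7.52×10^-3 m.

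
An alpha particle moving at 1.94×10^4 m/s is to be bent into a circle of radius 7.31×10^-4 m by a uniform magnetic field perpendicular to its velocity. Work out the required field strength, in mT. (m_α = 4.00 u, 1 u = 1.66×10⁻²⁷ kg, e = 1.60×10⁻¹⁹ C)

qvB = mv²/r gives B = mv/(qr).
B = (6.64×10^-27)(1.94×10^4) / [(2×1.60×10^-19)(7.31×10^-4)] = 0.551 T.

B ≈ 551 mT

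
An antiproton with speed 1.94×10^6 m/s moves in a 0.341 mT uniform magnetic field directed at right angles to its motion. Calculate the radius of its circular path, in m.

r ≈ 59.4 m

The magnetic force provides the centripetal force: qvB = mv²/r, so r = mv/(qB).
r = (1.67×10^-27 kg)(1.94×10^6 m/s) / [(1×1.60×10^-19 C)(3.41×10^-4 T)] = 59.4 m.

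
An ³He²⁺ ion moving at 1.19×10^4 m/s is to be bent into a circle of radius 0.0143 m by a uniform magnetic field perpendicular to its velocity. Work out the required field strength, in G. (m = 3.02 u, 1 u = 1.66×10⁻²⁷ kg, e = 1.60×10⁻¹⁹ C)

qvB = mv²/r gives B = mv/(qr).
B = (5.01×10^-27)(1.19×10^4) / [(2×1.60×10^-19)(0.0143)] = 0.0130 T.

B ≈ 130 G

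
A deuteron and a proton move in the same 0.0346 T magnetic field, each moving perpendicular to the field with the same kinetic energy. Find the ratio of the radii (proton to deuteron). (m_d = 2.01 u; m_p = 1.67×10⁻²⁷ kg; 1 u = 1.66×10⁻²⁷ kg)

r = √(2mK)/(qB) ⇒ at equal K, r ∝ √m/q.
r_{proton}/r_{deuteron} = 0.707.

ratio ≈ 0.707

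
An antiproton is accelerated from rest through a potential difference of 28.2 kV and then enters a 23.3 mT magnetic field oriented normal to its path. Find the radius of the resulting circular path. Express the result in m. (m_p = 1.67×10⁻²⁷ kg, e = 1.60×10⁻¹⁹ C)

r ≈ 1.04 m

The kinetic energy gained is K = qV = (1×1.60×10^-19)(2.82×10^4) = 4.51×10^-15 J.
v = √(2K/m) = 2.32×10^6 m/s.
r = mv/(qB) = (1.67×10^-27)(2.32×10^6) / [(1×1.60×10^-19)(0.0233)] = 1.04 m.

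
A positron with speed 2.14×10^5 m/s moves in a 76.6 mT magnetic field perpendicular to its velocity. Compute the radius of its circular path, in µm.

r ≈ 15.9 µm

The magnetic force provides the centripetal force: qvB = mv²/r, so r = mv/(qB).
r = (9.11×10^-31 kg)(2.14×10^5 m/s) / [(1×1.60×10^-19 C)(0.0766 T)] = 1.59×10^-5 m.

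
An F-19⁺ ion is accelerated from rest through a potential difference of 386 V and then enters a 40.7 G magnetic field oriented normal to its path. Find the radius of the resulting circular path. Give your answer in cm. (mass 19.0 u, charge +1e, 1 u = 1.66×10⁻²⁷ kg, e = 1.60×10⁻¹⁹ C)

The kinetic energy gained is K = qV = (1×1.60×10^-19)(386) = 6.18×10^-17 J.
v = √(2K/m) = 6.26×10^4 m/s.
r = mv/(qB) = (3.15×10^-26)(6.26×10^4) / [(1×1.60×10^-19)(4.07×10^-3)] = 3.03 m.

r ≈ 303 cm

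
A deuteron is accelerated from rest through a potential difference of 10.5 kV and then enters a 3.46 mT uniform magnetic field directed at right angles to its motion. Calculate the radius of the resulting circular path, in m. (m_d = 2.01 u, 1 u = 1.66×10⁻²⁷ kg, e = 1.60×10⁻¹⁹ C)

The kinetic energy gained is K = qV = (1×1.60×10^-19)(1.05×10^4) = 1.68×10^-15 J.
v = √(2K/m) = 1.00×10^6 m/s.
r = mv/(qB) = (3.34×10^-27)(1.00×10^6) / [(1×1.60×10^-19)(3.46×10^-3)] = 6.05 m.

r ≈ 6.05 m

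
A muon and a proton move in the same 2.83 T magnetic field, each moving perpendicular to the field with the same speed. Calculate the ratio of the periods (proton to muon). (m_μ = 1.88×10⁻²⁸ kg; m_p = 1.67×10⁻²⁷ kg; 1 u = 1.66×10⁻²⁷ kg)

T = 2πm/(qB) is independent of speed, so T₂/T₁ = (m₂/q₂)/(m₁/q₁).
T_{proton}/T_{muon} = (1.67×10^-27/1e) / (1.88×10^-28/1e) = 8.88.

ratio ≈ 8.88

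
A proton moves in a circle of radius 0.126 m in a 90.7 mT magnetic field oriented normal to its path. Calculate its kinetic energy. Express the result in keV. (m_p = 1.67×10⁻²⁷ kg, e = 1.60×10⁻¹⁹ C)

K ≈ 6.26 keV

v = qBr/m = (1×1.60×10^-19)(0.0907)(0.126) / (1.67×10^-27) = 1.09×10^6 m/s.
K = ½mv² = 0.5·(1.67×10^-27)·(1.09×10^6)² = 1.00×10^-15 J = 6.26 keV.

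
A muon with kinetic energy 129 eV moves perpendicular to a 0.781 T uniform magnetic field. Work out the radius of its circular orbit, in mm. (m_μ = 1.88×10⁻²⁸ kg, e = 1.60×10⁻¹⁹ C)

Convert the energy: K = 129 eV = 2.06×10^-17 J.
v = √(2K/m) = √(2·2.06×10^-17/1.88×10^-28) = 4.69×10^5 m/s.
r = mv/(qB) = (1.88×10^-28)(4.69×10^5) / [(1×1.60×10^-19)(0.781)] = 7.05×10^-4 m.

r ≈ 0.705 mm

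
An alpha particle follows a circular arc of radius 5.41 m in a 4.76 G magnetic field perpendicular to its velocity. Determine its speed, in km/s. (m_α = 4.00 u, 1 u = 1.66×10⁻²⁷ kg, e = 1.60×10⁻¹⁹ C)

From qvB = mv²/r, v = qBr/m.
v = (2×1.60×10^-19)(4.76×10^-4)(5.41) / (6.64×10^-27) = 1.24×10^5 m/s.

v ≈ 124 km/s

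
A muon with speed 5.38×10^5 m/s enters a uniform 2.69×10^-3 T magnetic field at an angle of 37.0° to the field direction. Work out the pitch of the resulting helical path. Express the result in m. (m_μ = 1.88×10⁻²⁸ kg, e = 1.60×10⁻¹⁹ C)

The velocity component along B is v∥ = v cos37.0° = 4.30×10^5 m/s.
The cyclotron period T = 2πm/(qB) = 2.74×10^-6 s is set by m, q, B alone.
Pitch = v∥·T = (4.30×10^5)(2.74×10^-6) = 1.18 m.

pitch ≈ 1.18 m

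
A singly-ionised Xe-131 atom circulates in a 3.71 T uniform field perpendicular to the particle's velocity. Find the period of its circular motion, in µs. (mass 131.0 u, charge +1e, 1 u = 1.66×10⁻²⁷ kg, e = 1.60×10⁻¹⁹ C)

The cyclotron period is independent of speed: T = 2πm/(qB).
T = 2π(2.17×10^-25) / [(1×1.60×10^-19)(3.71)] = 2.30×10^-6 s.

T ≈ 2.30 µs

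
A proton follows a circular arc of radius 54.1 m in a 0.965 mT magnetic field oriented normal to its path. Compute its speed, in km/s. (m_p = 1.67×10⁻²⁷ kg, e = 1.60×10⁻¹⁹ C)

From qvB = mv²/r, v = qBr/m.
v = (1×1.60×10^-19)(9.65×10^-4)(54.1) / (1.67×10^-27) = 5.00×10^6 m/s.

v ≈ 5000 km/s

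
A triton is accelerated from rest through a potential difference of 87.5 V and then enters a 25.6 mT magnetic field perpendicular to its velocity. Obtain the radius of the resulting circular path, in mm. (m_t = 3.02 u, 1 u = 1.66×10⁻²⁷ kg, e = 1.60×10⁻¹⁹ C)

The kinetic energy gained is K = qV = (1×1.60×10^-19)(87.5) = 1.40×10^-17 J.
v = √(2K/m) = 7.47×10^4 m/s.
r = mv/(qB) = (5.01×10^-27)(7.47×10^4) / [(1×1.60×10^-19)(0.0256)] = 0.0915 m.

r ≈ 91.5 mm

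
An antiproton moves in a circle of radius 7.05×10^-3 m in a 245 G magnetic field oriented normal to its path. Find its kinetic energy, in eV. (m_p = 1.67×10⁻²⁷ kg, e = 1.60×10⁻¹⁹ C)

K ≈ 1.43 eV

v = qBr/m = (1×1.60×10^-19)(0.0245)(7.05×10^-3) / (1.67×10^-27) = 1.65×10^4 m/s.
K = ½mv² = 0.5·(1.67×10^-27)·(1.65×10^4)² = 2.29×10^-19 J = 1.43 eV.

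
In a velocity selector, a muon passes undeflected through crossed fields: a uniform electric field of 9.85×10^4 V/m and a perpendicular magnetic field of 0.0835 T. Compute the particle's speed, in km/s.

v ≈ 1180 km/s

For zero net force, qE = qvB, so v = E/B.
v = (9.85×10^4) / (0.0835) = 1.18×10^6 m/s.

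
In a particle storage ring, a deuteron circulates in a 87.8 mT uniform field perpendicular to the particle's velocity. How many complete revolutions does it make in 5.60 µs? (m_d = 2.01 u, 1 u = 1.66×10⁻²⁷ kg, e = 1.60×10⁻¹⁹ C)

T = 2πm/(qB) = 2π(3.3366×10^-27) / [(1×1.60×10^-19)(0.0878)] = 1.4923×10^-6 s.
N = t/T = 5.60×10^-6 / 1.4923×10^-6 ≈ 3.75, so 3 complete revolutions.

N = 3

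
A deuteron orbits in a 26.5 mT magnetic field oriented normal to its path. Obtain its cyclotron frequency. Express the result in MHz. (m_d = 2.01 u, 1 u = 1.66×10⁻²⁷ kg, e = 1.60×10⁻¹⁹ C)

f ≈ 0.202 MHz

f = qB/(2πm) = (1×1.60×10^-19)(0.0265) / [2π(3.34×10^-27)] = 2.02×10^5 Hz.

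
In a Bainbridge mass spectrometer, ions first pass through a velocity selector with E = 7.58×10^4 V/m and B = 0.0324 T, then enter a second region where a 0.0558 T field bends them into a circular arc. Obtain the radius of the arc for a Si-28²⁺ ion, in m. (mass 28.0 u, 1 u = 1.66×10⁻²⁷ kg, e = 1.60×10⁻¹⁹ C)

r ≈ 6.09 m

The selector passes v = E/B = 7.58×10^4/0.0324 = 2.34×10^6 m/s.
In the deflection region, r = mv/(qB₂) = (4.65×10^-26)(2.34×10^6) / [(2×1.60×10^-19)(0.0558)] = 6.09 m.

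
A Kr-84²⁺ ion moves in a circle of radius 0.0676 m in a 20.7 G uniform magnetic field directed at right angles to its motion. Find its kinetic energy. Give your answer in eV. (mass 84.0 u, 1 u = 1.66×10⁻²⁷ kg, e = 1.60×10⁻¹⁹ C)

v = qBr/m = (2×1.60×10^-19)(2.07×10^-3)(0.0676) / (1.39×10^-25) = 321 m/s.
K = ½mv² = 0.5·(1.39×10^-25)·(321)² = 7.19×10^-21 J = 0.0449 eV.

K ≈ 0.0449 eV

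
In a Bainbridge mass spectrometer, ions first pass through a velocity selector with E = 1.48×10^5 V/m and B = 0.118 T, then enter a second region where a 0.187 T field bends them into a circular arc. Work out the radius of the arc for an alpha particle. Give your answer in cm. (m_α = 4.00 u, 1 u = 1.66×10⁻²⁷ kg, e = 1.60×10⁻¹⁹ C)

The selector passes v = E/B = 1.48×10^5/0.118 = 1.25×10^6 m/s.
In the deflection region, r = mv/(qB₂) = (6.64×10^-27)(1.25×10^6) / [(2×1.60×10^-19)(0.187)] = 0.139 m.

r ≈ 13.9 cm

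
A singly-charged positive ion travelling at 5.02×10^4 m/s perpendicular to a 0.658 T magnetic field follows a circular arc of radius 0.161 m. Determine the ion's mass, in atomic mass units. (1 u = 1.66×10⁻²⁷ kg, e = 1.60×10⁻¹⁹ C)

m ≈ 203 u

qvB = mv²/r ⇒ m = qBr/v.
m = (1×1.60×10^-19)(0.658)(0.161) / (5.02×10^4) = 3.38×10^-25 kg = 203 u.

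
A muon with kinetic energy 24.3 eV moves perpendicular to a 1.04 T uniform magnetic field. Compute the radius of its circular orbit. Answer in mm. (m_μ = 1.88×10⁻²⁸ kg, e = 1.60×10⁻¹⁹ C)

r ≈ 0.230 mm

Convert the energy: K = 24.3 eV = 3.89×10^-18 J.
v = √(2K/m) = √(2·3.89×10^-18/1.88×10^-28) = 2.03×10^5 m/s.
r = mv/(qB) = (1.88×10^-28)(2.03×10^5) / [(1×1.60×10^-19)(1.04)] = 2.30×10^-4 m.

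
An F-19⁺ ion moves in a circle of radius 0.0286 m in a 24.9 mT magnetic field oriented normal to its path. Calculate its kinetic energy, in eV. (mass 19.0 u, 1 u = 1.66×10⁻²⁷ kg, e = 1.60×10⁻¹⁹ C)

K ≈ 1.29 eV

v = qBr/m = (1×1.60×10^-19)(0.0249)(0.0286) / (3.15×10^-26) = 3610 m/s.
K = ½mv² = 0.5·(3.15×10^-26)·(3610)² = 2.06×10^-19 J = 1.29 eV.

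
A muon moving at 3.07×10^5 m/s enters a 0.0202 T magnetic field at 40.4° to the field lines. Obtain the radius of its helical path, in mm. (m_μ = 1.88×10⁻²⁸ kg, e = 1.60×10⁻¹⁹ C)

r ≈ 11.6 mm

Only the perpendicular component v⊥ = v sin40.4° = 1.99×10^5 m/s is bent by the field.
r = m v⊥ /(qB) = (1.88×10^-28)(1.99×10^5) / [(1×1.60×10^-19)(0.0202)] = 0.0116 m.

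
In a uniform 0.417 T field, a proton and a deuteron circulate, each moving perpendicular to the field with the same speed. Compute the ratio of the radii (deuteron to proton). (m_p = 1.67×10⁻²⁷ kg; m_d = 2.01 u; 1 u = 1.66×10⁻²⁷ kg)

ratio ≈ 2.00

r = mv/(qB) ⇒ at equal v, r ∝ m/q.
r_{deuteron}/r_{proton} = 2.00.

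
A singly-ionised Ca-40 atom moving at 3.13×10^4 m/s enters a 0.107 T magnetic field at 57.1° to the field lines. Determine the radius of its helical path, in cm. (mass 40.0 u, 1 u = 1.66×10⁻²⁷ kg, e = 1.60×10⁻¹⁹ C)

Only the perpendicular component v⊥ = v sin57.1° = 2.63×10^4 m/s is bent by the field.
r = m v⊥ /(qB) = (6.64×10^-26)(2.63×10^4) / [(1×1.60×10^-19)(0.107)] = 0.102 m.

r ≈ 10.2 cm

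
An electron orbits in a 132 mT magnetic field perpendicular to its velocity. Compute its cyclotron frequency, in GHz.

f = qB/(2πm) = (1×1.60×10^-19)(0.132) / [2π(9.11×10^-31)] = 3.69×10^9 Hz.

f ≈ 3.69 GHz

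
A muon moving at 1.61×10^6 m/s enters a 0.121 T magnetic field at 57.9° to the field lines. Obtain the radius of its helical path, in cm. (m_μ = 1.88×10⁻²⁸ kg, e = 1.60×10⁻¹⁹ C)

r ≈ 1.32 cm

Only the perpendicular component v⊥ = v sin57.9° = 1.36×10^6 m/s is bent by the field.
r = m v⊥ /(qB) = (1.88×10^-28)(1.36×10^6) / [(1×1.60×10^-19)(0.121)] = 0.0132 m.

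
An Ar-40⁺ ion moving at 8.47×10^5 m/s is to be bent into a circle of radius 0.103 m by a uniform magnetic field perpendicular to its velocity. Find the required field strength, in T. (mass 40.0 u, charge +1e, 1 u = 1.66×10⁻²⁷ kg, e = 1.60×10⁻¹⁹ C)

qvB = mv²/r gives B = mv/(qr).
B = (6.64×10^-26)(8.47×10^5) / [(1×1.60×10^-19)(0.103)] = 3.41 T.

B ≈ 3.41 T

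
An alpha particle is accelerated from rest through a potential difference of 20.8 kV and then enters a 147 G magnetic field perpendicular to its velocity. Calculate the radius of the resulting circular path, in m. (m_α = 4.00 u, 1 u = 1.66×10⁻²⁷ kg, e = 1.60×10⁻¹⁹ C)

The kinetic energy gained is K = qV = (2×1.60×10^-19)(2.08×10^4) = 6.66×10^-15 J.
v = √(2K/m) = 1.42×10^6 m/s.
r = mv/(qB) = (6.64×10^-27)(1.42×10^6) / [(2×1.60×10^-19)(0.0147)] = 2.00 m.

r ≈ 2.00 m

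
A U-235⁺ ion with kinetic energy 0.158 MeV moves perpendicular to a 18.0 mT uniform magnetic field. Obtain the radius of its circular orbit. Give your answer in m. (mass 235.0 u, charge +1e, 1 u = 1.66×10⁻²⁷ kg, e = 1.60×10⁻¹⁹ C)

Convert the energy: K = 0.158 MeV = 2.53×10^-14 J.
v = √(2K/m) = √(2·2.53×10^-14/3.90×10^-25) = 3.60×10^5 m/s.
r = mv/(qB) = (3.90×10^-25)(3.60×10^5) / [(1×1.60×10^-19)(0.0180)] = 48.8 m.

r ≈ 48.8 m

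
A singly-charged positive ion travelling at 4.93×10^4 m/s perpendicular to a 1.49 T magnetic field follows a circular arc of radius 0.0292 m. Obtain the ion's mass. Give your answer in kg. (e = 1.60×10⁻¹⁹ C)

m ≈ 1.41×10^-25 kg

qvB = mv²/r ⇒ m = qBr/v.
m = (1×1.60×10^-19)(1.49)(0.0292) / (4.93×10^4) = 1.41×10^-25 kg.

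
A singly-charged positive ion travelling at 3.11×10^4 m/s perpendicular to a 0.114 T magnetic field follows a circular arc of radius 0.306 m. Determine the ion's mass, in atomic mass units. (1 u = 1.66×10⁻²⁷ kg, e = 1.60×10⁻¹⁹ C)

m ≈ 108 u

qvB = mv²/r ⇒ m = qBr/v.
m = (1×1.60×10^-19)(0.114)(0.306) / (3.11×10^4) = 1.79×10^-25 kg = 108 u.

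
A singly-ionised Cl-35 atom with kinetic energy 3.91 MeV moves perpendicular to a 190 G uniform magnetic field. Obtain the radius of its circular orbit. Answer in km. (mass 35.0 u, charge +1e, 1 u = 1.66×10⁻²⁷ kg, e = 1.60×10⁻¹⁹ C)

r ≈ 0.0887 km

Convert the energy: K = 3.91 MeV = 6.26×10^-13 J.
v = √(2K/m) = √(2·6.26×10^-13/5.81×10^-26) = 4.64×10^6 m/s.
r = mv/(qB) = (5.81×10^-26)(4.64×10^6) / [(1×1.60×10^-19)(0.0190)] = 88.7 m.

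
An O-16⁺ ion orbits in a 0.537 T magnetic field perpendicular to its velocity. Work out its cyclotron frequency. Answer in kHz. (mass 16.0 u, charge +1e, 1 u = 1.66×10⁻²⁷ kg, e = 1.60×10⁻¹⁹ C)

f = qB/(2πm) = (1×1.60×10^-19)(0.537) / [2π(2.66×10^-26)] = 5.15×10^5 Hz.

f ≈ 515 kHz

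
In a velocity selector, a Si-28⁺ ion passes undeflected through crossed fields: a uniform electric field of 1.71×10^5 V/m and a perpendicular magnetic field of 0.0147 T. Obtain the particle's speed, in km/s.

v ≈ 11600 km/s

For zero net force, qE = qvB, so v = E/B.
v = (1.71×10^5) / (0.0147) = 1.16×10^7 m/s.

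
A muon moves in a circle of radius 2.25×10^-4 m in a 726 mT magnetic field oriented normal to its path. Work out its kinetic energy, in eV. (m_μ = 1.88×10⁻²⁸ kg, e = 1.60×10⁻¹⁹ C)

v = qBr/m = (1×1.60×10^-19)(0.726)(2.25×10^-4) / (1.88×10^-28) = 1.39×10^5 m/s.
K = ½mv² = 0.5·(1.88×10^-28)·(1.39×10^5)² = 1.82×10^-18 J = 11.4 eV.

K ≈ 11.4 eV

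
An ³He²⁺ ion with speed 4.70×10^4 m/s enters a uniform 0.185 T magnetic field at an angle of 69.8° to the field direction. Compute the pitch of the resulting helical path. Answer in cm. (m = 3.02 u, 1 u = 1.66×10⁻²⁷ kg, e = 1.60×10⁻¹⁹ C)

pitch ≈ 0.864 cm

The velocity component along B is v∥ = v cos69.8° = 1.62×10^4 m/s.
The cyclotron period T = 2πm/(qB) = 5.32×10^-7 s is set by m, q, B alone.
Pitch = v∥·T = (1.62×10^4)(5.32×10^-7) = 8.64×10^-3 m.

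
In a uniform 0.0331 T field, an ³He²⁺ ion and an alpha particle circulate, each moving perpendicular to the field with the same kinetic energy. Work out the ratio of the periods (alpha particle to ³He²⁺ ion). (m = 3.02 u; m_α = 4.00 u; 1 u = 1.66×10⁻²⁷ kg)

ratio ≈ 1.32

T = 2πm/(qB) is independent of speed, so T₂/T₁ = (m₂/q₂)/(m₁/q₁).
T_{alpha particle}/T_{³He²⁺ ion} = (6.64×10^-27/2e) / (5.01×10^-27/2e) = 1.32.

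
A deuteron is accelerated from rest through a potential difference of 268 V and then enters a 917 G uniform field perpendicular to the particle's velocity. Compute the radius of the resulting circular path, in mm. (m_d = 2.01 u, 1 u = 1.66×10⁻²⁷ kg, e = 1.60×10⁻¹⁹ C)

The kinetic energy gained is K = qV = (1×1.60×10^-19)(268) = 4.29×10^-17 J.
v = √(2K/m) = 1.60×10^5 m/s.
r = mv/(qB) = (3.34×10^-27)(1.60×10^5) / [(1×1.60×10^-19)(0.0917)] = 0.0365 m.

r ≈ 36.5 mm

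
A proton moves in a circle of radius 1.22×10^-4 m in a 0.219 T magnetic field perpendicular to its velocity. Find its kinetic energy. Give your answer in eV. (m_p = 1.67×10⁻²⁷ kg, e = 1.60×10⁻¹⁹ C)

v = qBr/m = (1×1.60×10^-19)(0.219)(1.22×10^-4) / (1.67×10^-27) = 2560 m/s.
K = ½mv² = 0.5·(1.67×10^-27)·(2560)² = 5.47×10^-21 J = 0.0342 eV.

K ≈ 0.0342 eV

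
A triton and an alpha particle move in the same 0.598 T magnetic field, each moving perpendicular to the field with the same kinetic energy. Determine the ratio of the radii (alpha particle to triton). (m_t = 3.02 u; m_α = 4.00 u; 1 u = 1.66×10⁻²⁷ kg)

r = √(2mK)/(qB) ⇒ at equal K, r ∝ √m/q.
r_{alpha particle}/r_{triton} = 0.575.

ratio ≈ 0.575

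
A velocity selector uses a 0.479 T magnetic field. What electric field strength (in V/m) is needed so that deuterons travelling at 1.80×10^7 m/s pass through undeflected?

qE = qvB ⇒ E = vB = (1.80×10^7)(0.479) = 8.62×10^6 V/m.

E ≈ 8.62×10^6 V/m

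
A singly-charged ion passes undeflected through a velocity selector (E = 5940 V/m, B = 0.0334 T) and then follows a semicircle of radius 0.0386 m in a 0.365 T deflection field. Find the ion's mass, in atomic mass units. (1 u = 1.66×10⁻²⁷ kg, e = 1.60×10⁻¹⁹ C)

m ≈ 7.64 u

v = E/B₁ = 1.78×10^5 m/s.
From r = mv/(qB₂), m = qB₂r/v = (1×1.60×10^-19)(0.365)(0.0386) / (1.78×10^5) = 1.27×10^-26 kg.
In atomic mass units: m = 1.27×10^-26 / 1.66×10^-27 = 7.64 u.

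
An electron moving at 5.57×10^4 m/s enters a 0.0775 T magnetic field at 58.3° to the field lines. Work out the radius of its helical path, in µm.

Only the perpendicular component v⊥ = v sin58.3° = 4.74×10^4 m/s is bent by the field.
r = m v⊥ /(qB) = (9.11×10^-31)(4.74×10^4) / [(1×1.60×10^-19)(0.0775)] = 3.48×10^-6 m.

r ≈ 3.48 µm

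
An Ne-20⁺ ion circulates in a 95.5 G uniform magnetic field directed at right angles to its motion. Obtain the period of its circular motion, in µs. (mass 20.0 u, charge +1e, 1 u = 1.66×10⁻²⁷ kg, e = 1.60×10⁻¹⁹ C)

T ≈ 137 µs

The cyclotron period is independent of speed: T = 2πm/(qB).
T = 2π(3.32×10^-26) / [(1×1.60×10^-19)(9.55×10^-3)] = 1.37×10^-4 s.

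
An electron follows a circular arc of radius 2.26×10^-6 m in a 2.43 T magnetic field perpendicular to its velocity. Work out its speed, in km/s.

From qvB = mv²/r, v = qBr/m.
v = (1×1.60×10^-19)(2.43)(2.26×10^-6) / (9.11×10^-31) = 9.65×10^5 m/s.

v ≈ 965 km/s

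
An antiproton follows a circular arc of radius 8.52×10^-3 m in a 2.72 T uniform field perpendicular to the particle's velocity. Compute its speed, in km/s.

From qvB = mv²/r, v = qBr/m.
v = (1×1.60×10^-19)(2.72)(8.52×10^-3) / (1.67×10^-27) = 2.22×10^6 m/s.

v ≈ 2220 km/s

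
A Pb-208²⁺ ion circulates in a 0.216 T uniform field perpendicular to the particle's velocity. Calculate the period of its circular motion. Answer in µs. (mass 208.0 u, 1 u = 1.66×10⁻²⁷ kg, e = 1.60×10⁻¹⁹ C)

T ≈ 31.4 µs

The cyclotron period is independent of speed: T = 2πm/(qB).
T = 2π(3.45×10^-25) / [(2×1.60×10^-19)(0.216)] = 3.14×10^-5 s.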